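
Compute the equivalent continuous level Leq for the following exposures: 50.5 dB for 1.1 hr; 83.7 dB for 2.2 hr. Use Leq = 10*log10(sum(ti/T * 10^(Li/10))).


T_total = 1.1 + 2.2 = 3.3 hr
(1.1/3.3) * 10^(50.5/10) = 37400.6
(2.2/3.3) * 10^(83.7/10) = 1.56282e+08
Sum = 37400.6 + 1.56282e+08 = 1.56319e+08
Leq = 10*log10(1.56319e+08) = 81.94 dB


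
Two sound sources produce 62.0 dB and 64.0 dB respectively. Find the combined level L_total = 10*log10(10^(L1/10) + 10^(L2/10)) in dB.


10^(62.0/10) = 1.58489e+06
10^(64.0/10) = 2.51189e+06
Sum = 1.58489e+06 + 2.51189e+06 = 4.09678e+06
L_total = 10*log10(4.09678e+06) = 66.124 dB


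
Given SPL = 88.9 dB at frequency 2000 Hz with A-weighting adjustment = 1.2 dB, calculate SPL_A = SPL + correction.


A-weighting table: 2000 Hz -> 1.2 dB correction
SPL_A = SPL + correction = 88.9 + (1.2) = 90.1 dBA


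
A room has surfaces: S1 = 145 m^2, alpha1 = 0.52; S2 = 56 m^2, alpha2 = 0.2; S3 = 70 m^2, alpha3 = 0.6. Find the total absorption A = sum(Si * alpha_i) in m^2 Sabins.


145 * 0.52 = 75.4
56 * 0.2 = 11.2
70 * 0.6 = 42
A_total = 75.4 + 11.2 + 42 = 128.6 m^2


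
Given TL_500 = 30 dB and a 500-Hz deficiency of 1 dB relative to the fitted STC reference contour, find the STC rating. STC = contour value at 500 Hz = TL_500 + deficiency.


By ASTM E413, STC = value of the fitted reference contour at 500 Hz.
Contour value at 500 Hz = TL_500 + deficiency = 30 + 1 = 31
STC = 31


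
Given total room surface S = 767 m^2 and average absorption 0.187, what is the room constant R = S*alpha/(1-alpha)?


R = 767 * 0.187 / (1 - 0.187) = 176.42 m^2


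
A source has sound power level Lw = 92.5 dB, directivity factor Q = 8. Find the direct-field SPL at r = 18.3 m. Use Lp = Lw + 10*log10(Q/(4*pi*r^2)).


4*pi*r^2 = 4*pi*18.3^2 = 4208.35 m^2
Q / (4*pi*r^2) = 8 / 4208.35 = 0.00190098
Lp = 92.5 + 10*log10(0.00190098) = 65.29 dB


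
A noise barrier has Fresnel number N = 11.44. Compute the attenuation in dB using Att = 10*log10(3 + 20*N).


3 + 20*N = 3 + 20*11.44 = 231.8
Att = 10*log10(231.8) = 23.651 dB


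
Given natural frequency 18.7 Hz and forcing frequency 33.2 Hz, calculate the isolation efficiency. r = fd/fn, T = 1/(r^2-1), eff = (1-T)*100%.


r = 33.2 / 18.7 = 1.7754
r^2 - 1 = 1.7754^2 - 1 = 2.15205
T = 1/2.15205 = 0.464673
Efficiency = (1 - 0.464673)*100 = 53.533 %


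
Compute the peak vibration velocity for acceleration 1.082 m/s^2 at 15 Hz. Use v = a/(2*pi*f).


omega = 2*pi*f = 2*pi*15 = 94.2478 rad/s
v = a / omega = 1.082 / 94.2478 = 0.01148 m/s


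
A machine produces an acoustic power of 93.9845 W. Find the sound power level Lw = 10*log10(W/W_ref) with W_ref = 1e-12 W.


W / W_ref = 93.9845 / 1e-12 = 9.39845e+13
Lw = 10 * log10(9.39845e+13) = 139.73 dB


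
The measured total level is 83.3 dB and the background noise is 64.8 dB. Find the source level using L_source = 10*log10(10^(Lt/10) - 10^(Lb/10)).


10^(83.3/10) = 2.13796e+08
10^(64.8/10) = 3.01995e+06
Difference = 2.13796e+08 - 3.01995e+06 = 2.10776e+08
L_source = 10*log10(2.10776e+08) = 83.238 dB


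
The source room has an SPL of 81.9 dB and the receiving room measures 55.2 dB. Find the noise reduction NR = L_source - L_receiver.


NR = L_source - L_receiver (difference between source and receiving room levels)
NR = 81.9 - 55.2 = 26.7 dB


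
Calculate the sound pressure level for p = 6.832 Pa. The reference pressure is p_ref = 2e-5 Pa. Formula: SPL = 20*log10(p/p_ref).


p / p_ref = 6.832 / 2e-5 = 341600
SPL = 20 * log10(341600) = 110.67 dB


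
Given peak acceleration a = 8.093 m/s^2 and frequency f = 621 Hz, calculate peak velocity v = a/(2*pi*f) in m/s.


omega = 2*pi*f = 2*pi*621 = 3901.86 rad/s
v = a / omega = 8.093 / 3901.86 = 0.0020741 m/s


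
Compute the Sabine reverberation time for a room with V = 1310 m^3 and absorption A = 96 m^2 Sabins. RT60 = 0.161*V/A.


RT60 = 0.161 * 1310 / 96 = 2.197 s


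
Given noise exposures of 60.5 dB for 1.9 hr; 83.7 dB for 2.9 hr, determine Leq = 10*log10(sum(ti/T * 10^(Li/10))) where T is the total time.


T_total = 1.9 + 2.9 = 4.8 hr
(1.9/4.8) * 10^(60.5/10) = 444132
(2.9/4.8) * 10^(83.7/10) = 1.4163e+08
Sum = 444132 + 1.4163e+08 = 1.42074e+08
Leq = 10*log10(1.42074e+08) = 81.525 dB


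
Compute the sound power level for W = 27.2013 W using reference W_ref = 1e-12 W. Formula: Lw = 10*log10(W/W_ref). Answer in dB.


W / W_ref = 27.2013 / 1e-12 = 2.72013e+13
Lw = 10 * log10(2.72013e+13) = 134.35 dB


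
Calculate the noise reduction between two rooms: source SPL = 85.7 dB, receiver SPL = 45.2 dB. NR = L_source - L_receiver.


NR = L_source - L_receiver (difference between source and receiving room levels)
NR = 85.7 - 45.2 = 40.5 dB


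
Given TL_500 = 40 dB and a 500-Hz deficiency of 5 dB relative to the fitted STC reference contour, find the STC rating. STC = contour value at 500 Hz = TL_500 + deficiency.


By ASTM E413, STC = value of the fitted reference contour at 500 Hz.
Contour value at 500 Hz = TL_500 + deficiency = 40 + 5 = 45
STC = 45


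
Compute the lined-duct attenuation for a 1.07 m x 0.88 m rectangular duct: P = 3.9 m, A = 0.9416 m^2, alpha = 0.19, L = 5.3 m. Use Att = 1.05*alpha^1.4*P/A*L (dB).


alpha^1.4 = 0.19^1.4 = 0.0977811
Attenuation rate = 1.05 * alpha^1.4 * P / A
= 1.05 * 0.0977811 * 3.9 / 0.9416 = 0.425248 dB/m
Total Att = 0.425248 * 5.3 = 2.2538 dB


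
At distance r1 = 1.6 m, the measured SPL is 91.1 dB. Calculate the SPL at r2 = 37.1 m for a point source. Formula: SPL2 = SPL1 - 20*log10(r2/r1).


r2/r1 = 37.1/1.6 = 23.1875
Correction = 20*log10(23.1875) = 27.3051 dB
SPL2 = 91.1 - 27.3051 = 63.795 dB


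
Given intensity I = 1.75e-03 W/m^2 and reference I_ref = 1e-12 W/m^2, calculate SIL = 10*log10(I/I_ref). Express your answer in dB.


I / I_ref = 1.75e-03 / 1e-12 = 1.75e+09
SIL = 10 * log10(1.75e+09) = 92.43 dB


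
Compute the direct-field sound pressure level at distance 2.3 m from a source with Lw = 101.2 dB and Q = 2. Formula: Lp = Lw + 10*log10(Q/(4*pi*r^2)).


4*pi*r^2 = 4*pi*2.3^2 = 66.4761 m^2
Q / (4*pi*r^2) = 2 / 66.4761 = 0.030086
Lp = 101.2 + 10*log10(0.030086) = 85.984 dB


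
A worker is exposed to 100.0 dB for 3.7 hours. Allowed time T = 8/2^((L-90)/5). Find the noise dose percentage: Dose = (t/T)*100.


T_allowed = 8 / 2^((100.0 - 90)/5) = 2 hr
Dose = 3.7 / 2 * 100 = 185 %


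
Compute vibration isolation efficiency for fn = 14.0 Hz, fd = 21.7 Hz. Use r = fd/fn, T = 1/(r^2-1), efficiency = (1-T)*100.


r = 21.7 / 14.0 = 1.55
r^2 - 1 = 1.55^2 - 1 = 1.4025
T = 1/1.4025 = 0.713012
Efficiency = (1 - 0.713012)*100 = 28.699 %


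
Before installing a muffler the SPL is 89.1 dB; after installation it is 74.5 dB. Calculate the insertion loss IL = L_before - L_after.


Insertion loss = SPL without muffler - SPL with muffler
IL = 89.1 - 74.5 = 14.6 dB


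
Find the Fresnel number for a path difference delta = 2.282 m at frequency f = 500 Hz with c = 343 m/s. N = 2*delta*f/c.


N = 2*delta*f/c = 2*delta/lambda, where lambda = c/f
lambda = 343 / 500 = 0.686 m
N = 2 * 2.282 / 0.686 = 6.6531


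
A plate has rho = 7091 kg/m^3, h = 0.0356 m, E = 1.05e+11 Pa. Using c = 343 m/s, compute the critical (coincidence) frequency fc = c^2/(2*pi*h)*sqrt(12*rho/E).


12*rho/E = 12*7091/1.05e+11 = 8.104e-07
sqrt(12*rho/E) = sqrt(8.104e-07) = 0.000900222
c^2/(2*pi*h) = 343^2/(2*pi*0.0356) = 525967
fc = 525967 * 0.000900222 = 473.49 Hz


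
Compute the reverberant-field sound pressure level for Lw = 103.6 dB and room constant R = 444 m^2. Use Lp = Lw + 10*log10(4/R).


4/R = 4/444 = 0.00900901
Lp = 103.6 + 10*log10(0.00900901) = 83.147 dB


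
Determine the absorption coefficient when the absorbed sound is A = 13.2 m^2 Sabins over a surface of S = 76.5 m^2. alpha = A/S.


Absorption coefficient = absorbed power / incident power
alpha = A / S = 13.2 / 76.5 = 0.17255


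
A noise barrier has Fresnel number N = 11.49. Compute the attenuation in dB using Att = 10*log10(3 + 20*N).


3 + 20*N = 3 + 20*11.49 = 232.8
Att = 10*log10(232.8) = 23.67 dB


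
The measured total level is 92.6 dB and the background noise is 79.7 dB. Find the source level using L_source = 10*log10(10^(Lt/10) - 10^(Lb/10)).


10^(92.6/10) = 1.8197e+09
10^(79.7/10) = 9.33254e+07
Difference = 1.8197e+09 - 9.33254e+07 = 1.72637e+09
L_source = 10*log10(1.72637e+09) = 92.371 dB


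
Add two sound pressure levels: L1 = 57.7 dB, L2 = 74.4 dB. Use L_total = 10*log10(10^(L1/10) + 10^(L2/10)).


10^(57.7/10) = 588844
10^(74.4/10) = 2.75423e+07
Sum = 588844 + 2.75423e+07 = 2.81311e+07
L_total = 10*log10(2.81311e+07) = 74.492 dB


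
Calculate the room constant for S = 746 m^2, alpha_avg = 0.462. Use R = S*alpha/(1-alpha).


R = 746 * 0.462 / (1 - 0.462) = 640.62 m^2


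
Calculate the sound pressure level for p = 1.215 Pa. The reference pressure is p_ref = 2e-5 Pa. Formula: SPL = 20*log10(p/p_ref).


p / p_ref = 1.215 / 2e-5 = 60750
SPL = 20 * log10(60750) = 95.671 dB


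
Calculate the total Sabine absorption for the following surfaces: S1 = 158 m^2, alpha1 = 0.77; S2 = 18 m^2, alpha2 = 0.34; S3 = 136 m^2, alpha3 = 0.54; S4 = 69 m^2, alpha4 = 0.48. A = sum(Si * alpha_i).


158 * 0.77 = 121.66
18 * 0.34 = 6.12
136 * 0.54 = 73.44
69 * 0.48 = 33.12
A_total = 121.66 + 6.12 + 73.44 + 33.12 = 234.34 m^2


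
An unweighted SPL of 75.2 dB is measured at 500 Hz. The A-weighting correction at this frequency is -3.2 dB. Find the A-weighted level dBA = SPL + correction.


A-weighting table: 500 Hz -> -3.2 dB correction
SPL_A = SPL + correction = 75.2 + (-3.2) = 72 dBA


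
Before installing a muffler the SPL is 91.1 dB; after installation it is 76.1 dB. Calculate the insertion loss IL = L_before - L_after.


Insertion loss = SPL without muffler - SPL with muffler
IL = 91.1 - 76.1 = 15 dB


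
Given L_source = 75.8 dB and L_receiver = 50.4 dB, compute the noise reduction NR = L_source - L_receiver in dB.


NR = L_source - L_receiver (difference between source and receiving room levels)
NR = 75.8 - 50.4 = 25.4 dB


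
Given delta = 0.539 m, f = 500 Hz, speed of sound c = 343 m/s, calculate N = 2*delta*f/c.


N = 2*delta*f/c = 2*delta/lambda, where lambda = c/f
lambda = 343 / 500 = 0.686 m
N = 2 * 0.539 / 0.686 = 1.5714


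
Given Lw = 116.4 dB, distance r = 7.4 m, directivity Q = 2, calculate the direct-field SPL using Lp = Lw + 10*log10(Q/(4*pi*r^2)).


4*pi*r^2 = 4*pi*7.4^2 = 688.134 m^2
Q / (4*pi*r^2) = 2 / 688.134 = 0.00290641
Lp = 116.4 + 10*log10(0.00290641) = 91.034 dB


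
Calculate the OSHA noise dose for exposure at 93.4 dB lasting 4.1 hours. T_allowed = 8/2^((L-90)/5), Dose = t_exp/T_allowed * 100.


T_allowed = 8 / 2^((93.4 - 90)/5) = 4.99332 hr
Dose = 4.1 / 4.99332 * 100 = 82.11 %


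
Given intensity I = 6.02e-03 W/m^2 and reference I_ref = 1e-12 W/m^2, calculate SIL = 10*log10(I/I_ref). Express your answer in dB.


I / I_ref = 6.02e-03 / 1e-12 = 6.02e+09
SIL = 10 * log10(6.02e+09) = 97.796 dB


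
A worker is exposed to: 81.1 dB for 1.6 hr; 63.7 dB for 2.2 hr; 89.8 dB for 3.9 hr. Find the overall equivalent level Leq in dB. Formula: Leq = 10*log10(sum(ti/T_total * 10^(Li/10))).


T_total = 1.6 + 2.2 + 3.9 = 7.7 hr
(1.6/7.7) * 10^(81.1/10) = 2.67688e+07
(2.2/7.7) * 10^(63.7/10) = 669780
(3.9/7.7) * 10^(89.8/10) = 4.83698e+08
Sum = 2.67688e+07 + 669780 + 4.83698e+08 = 5.11137e+08
Leq = 10*log10(5.11137e+08) = 87.085 dB


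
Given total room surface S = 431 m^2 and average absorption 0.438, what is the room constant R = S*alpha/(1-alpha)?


R = 431 * 0.438 / (1 - 0.438) = 335.9 m^2


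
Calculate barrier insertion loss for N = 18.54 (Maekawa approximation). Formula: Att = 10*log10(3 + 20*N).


3 + 20*N = 3 + 20*18.54 = 373.8
Att = 10*log10(373.8) = 25.726 dB


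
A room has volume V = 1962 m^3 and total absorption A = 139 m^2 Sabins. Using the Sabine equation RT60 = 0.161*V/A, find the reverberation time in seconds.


RT60 = 0.161 * 1962 / 139 = 2.2725 s


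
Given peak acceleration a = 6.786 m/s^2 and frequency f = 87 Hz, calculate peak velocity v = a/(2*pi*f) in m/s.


omega = 2*pi*f = 2*pi*87 = 546.637 rad/s
v = a / omega = 6.786 / 546.637 = 0.012414 m/s


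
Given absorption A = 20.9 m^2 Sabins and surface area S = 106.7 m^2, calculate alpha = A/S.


Absorption coefficient = absorbed power / incident power
alpha = A / S = 20.9 / 106.7 = 0.19588


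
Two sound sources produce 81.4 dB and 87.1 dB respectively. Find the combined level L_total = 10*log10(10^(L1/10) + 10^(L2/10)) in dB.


10^(81.4/10) = 1.38038e+08
10^(87.1/10) = 5.12861e+08
Sum = 1.38038e+08 + 5.12861e+08 = 6.50899e+08
L_total = 10*log10(6.50899e+08) = 88.135 dB


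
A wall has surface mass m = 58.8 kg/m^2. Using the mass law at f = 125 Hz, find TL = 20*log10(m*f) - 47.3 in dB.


m * f = 58.8 * 125 = 7350
20*log10(7350) = 77.3257 dB
TL = 77.3257 - 47.3 = 30.026 dB


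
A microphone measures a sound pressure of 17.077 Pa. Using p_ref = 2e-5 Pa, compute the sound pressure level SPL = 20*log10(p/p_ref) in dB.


p / p_ref = 17.077 / 2e-5 = 853850
SPL = 20 * log10(853850) = 118.63 dB


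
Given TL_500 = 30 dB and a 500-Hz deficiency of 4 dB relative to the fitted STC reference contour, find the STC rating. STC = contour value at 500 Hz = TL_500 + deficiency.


By ASTM E413, STC = value of the fitted reference contour at 500 Hz.
Contour value at 500 Hz = TL_500 + deficiency = 30 + 4 = 34
STC = 34


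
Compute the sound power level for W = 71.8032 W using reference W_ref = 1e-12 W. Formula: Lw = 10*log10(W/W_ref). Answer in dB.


W / W_ref = 71.8032 / 1e-12 = 7.18032e+13
Lw = 10 * log10(7.18032e+13) = 138.56 dB


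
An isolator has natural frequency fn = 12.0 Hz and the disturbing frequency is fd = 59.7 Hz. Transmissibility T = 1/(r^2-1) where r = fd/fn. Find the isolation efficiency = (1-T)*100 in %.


r = 59.7 / 12.0 = 4.975
r^2 - 1 = 4.975^2 - 1 = 23.7506
T = 1/23.7506 = 0.0421042
Efficiency = (1 - 0.0421042)*100 = 95.79 %


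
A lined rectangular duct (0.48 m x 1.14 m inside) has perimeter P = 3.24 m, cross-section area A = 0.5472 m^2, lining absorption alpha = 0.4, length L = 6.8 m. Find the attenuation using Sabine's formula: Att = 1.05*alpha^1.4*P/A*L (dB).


alpha^1.4 = 0.4^1.4 = 0.277258
Attenuation rate = 1.05 * alpha^1.4 * P / A
= 1.05 * 0.277258 * 3.24 / 0.5472 = 1.72374 dB/m
Total Att = 1.72374 * 6.8 = 11.721 dB


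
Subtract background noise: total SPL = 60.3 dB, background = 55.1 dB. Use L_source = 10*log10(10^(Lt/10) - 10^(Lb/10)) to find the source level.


10^(60.3/10) = 1.07152e+06
10^(55.1/10) = 323594
Difference = 1.07152e+06 - 323594 = 747926
L_source = 10*log10(747926) = 58.739 dB


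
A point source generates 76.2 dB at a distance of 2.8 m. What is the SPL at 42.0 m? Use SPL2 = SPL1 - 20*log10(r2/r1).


r2/r1 = 42.0/2.8 = 15
Correction = 20*log10(15) = 23.5218 dB
SPL2 = 76.2 - 23.5218 = 52.678 dB


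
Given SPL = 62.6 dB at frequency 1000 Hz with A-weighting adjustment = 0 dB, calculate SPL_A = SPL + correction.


A-weighting table: 1000 Hz -> 0 dB correction
SPL_A = SPL + correction = 62.6 + (0) = 62.6 dBA


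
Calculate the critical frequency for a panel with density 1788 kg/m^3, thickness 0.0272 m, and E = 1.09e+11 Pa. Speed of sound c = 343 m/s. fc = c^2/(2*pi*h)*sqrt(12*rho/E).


12*rho/E = 12*1788/1.09e+11 = 1.96844e-07
sqrt(12*rho/E) = sqrt(1.96844e-07) = 0.000443671
c^2/(2*pi*h) = 343^2/(2*pi*0.0272) = 688398
fc = 688398 * 0.000443671 = 305.42 Hz


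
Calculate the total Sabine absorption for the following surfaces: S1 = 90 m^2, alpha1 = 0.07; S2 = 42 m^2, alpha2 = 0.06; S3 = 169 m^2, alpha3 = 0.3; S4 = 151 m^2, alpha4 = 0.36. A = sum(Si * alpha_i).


90 * 0.07 = 6.3
42 * 0.06 = 2.52
169 * 0.3 = 50.7
151 * 0.36 = 54.36
A_total = 6.3 + 2.52 + 50.7 + 54.36 = 113.88 m^2


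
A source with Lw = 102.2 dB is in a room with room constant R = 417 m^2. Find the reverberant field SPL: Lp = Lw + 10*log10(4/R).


4/R = 4/417 = 0.00959233
Lp = 102.2 + 10*log10(0.00959233) = 82.019 dB


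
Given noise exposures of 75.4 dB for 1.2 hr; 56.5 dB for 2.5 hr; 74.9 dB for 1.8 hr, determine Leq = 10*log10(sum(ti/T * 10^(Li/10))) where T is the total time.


T_total = 1.2 + 2.5 + 1.8 = 5.5 hr
(1.2/5.5) * 10^(75.4/10) = 7.56517e+06
(2.5/5.5) * 10^(56.5/10) = 203038
(1.8/5.5) * 10^(74.9/10) = 1.01137e+07
Sum = 7.56517e+06 + 203038 + 1.01137e+07 = 1.78819e+07
Leq = 10*log10(1.78819e+07) = 72.524 dB


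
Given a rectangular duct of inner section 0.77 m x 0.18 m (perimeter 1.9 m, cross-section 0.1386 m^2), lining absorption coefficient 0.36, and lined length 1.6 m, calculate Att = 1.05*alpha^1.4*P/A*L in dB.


alpha^1.4 = 0.36^1.4 = 0.239234
Attenuation rate = 1.05 * alpha^1.4 * P / A
= 1.05 * 0.239234 * 1.9 / 0.1386 = 3.44352 dB/m
Total Att = 3.44352 * 1.6 = 5.5096 dB


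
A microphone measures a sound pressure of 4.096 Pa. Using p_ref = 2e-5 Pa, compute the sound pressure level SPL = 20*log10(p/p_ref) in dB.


p / p_ref = 4.096 / 2e-5 = 204800
SPL = 20 * log10(204800) = 106.23 dB


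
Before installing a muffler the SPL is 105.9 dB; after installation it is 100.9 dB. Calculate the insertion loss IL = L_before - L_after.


Insertion loss = SPL without muffler - SPL with muffler
IL = 105.9 - 100.9 = 5 dB


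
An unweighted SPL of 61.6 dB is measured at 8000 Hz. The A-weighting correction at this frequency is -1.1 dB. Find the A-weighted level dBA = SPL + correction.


A-weighting table: 8000 Hz -> -1.1 dB correction
SPL_A = SPL + correction = 61.6 + (-1.1) = 60.5 dBA


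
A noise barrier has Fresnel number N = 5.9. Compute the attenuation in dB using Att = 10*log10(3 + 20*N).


3 + 20*N = 3 + 20*5.9 = 121
Att = 10*log10(121) = 20.828 dB


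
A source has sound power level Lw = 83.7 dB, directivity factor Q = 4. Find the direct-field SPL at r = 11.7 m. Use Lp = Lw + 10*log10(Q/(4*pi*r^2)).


4*pi*r^2 = 4*pi*11.7^2 = 1720.21 m^2
Q / (4*pi*r^2) = 4 / 1720.21 = 0.0023253
Lp = 83.7 + 10*log10(0.0023253) = 57.365 dB


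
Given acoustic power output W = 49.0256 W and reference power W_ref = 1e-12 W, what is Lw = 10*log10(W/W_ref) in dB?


W / W_ref = 49.0256 / 1e-12 = 4.90256e+13
Lw = 10 * log10(4.90256e+13) = 136.9 dB


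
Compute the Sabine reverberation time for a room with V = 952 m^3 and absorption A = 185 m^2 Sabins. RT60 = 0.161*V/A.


RT60 = 0.161 * 952 / 185 = 0.8285 s


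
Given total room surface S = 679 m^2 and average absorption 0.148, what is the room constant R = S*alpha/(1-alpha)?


R = 679 * 0.148 / (1 - 0.148) = 117.95 m^2


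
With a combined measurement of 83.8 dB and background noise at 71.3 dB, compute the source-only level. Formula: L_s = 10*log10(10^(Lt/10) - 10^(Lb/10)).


10^(83.8/10) = 2.39883e+08
10^(71.3/10) = 1.34896e+07
Difference = 2.39883e+08 - 1.34896e+07 = 2.26393e+08
L_source = 10*log10(2.26393e+08) = 83.549 dB


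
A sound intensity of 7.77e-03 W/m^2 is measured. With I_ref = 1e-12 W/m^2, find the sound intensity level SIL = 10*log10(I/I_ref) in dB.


I / I_ref = 7.77e-03 / 1e-12 = 7.77e+09
SIL = 10 * log10(7.77e+09) = 98.904 dB


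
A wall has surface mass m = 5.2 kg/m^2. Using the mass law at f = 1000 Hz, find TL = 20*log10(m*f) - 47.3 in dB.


m * f = 5.2 * 1000 = 5200
20*log10(5200) = 74.3201 dB
TL = 74.3201 - 47.3 = 27.02 dB


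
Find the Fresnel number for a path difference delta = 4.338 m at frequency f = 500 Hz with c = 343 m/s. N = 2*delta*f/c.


N = 2*delta*f/c = 2*delta/lambda, where lambda = c/f
lambda = 343 / 500 = 0.686 m
N = 2 * 4.338 / 0.686 = 12.647


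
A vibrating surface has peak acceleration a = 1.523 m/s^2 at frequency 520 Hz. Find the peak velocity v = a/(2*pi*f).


omega = 2*pi*f = 2*pi*520 = 3267.26 rad/s
v = a / omega = 1.523 / 3267.26 = 0.00046614 m/s


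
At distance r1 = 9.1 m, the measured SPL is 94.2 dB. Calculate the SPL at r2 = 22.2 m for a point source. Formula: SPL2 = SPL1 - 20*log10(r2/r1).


r2/r1 = 22.2/9.1 = 2.43956
Correction = 20*log10(2.43956) = 7.74623 dB
SPL2 = 94.2 - 7.74623 = 86.454 dB


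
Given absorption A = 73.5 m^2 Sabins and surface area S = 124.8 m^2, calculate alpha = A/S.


Absorption coefficient = absorbed power / incident power
alpha = A / S = 73.5 / 124.8 = 0.58894


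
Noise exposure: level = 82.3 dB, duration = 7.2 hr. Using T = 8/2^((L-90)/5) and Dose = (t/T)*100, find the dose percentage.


T_allowed = 8 / 2^((82.3 - 90)/5) = 23.2636 hr
Dose = 7.2 / 23.2636 * 100 = 30.95 %


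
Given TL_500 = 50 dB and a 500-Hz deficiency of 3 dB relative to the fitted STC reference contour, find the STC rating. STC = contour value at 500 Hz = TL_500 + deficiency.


By ASTM E413, STC = value of the fitted reference contour at 500 Hz.
Contour value at 500 Hz = TL_500 + deficiency = 50 + 3 = 53
STC = 53


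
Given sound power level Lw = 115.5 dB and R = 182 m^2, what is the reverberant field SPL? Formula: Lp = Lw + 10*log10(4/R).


4/R = 4/182 = 0.021978
Lp = 115.5 + 10*log10(0.021978) = 98.92 dB


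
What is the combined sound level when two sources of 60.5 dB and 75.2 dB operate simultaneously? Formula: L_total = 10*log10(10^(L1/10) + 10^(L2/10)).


10^(60.5/10) = 1.12202e+06
10^(75.2/10) = 3.31131e+07
Sum = 1.12202e+06 + 3.31131e+07 = 3.42351e+07
L_total = 10*log10(3.42351e+07) = 75.345 dB


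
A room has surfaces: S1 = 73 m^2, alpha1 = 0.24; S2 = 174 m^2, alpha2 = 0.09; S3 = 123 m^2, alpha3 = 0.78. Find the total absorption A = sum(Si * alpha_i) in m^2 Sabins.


73 * 0.24 = 17.52
174 * 0.09 = 15.66
123 * 0.78 = 95.94
A_total = 17.52 + 15.66 + 95.94 = 129.12 m^2


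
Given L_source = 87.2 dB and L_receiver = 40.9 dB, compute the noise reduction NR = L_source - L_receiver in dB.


NR = L_source - L_receiver (difference between source and receiving room levels)
NR = 87.2 - 40.9 = 46.3 dB


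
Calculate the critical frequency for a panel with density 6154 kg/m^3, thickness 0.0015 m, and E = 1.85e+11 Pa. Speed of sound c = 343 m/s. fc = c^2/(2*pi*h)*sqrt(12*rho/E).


12*rho/E = 12*6154/1.85e+11 = 3.99178e-07
sqrt(12*rho/E) = sqrt(3.99178e-07) = 0.000631805
c^2/(2*pi*h) = 343^2/(2*pi*0.0015) = 1.24829e+07
fc = 1.24829e+07 * 0.000631805 = 7886.8 Hz


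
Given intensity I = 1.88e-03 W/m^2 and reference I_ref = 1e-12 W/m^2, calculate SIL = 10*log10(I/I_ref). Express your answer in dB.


I / I_ref = 1.88e-03 / 1e-12 = 1.88e+09
SIL = 10 * log10(1.88e+09) = 92.742 dB


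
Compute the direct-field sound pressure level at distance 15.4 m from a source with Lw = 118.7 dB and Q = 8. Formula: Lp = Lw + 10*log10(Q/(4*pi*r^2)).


4*pi*r^2 = 4*pi*15.4^2 = 2980.24 m^2
Q / (4*pi*r^2) = 8 / 2980.24 = 0.00268435
Lp = 118.7 + 10*log10(0.00268435) = 92.988 dB


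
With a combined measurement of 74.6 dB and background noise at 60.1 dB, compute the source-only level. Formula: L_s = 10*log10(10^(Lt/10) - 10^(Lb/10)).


10^(74.6/10) = 2.88403e+07
10^(60.1/10) = 1.02329e+06
Difference = 2.88403e+07 - 1.02329e+06 = 2.7817e+07
L_source = 10*log10(2.7817e+07) = 74.443 dB


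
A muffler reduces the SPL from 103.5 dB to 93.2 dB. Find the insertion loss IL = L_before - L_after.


Insertion loss = SPL without muffler - SPL with muffler
IL = 103.5 - 93.2 = 10.3 dB


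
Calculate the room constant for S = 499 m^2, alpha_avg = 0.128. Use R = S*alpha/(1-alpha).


R = 499 * 0.128 / (1 - 0.128) = 73.248 m^2


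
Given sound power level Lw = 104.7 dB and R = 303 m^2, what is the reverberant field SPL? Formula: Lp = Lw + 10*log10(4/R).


4/R = 4/303 = 0.0132013
Lp = 104.7 + 10*log10(0.0132013) = 85.906 dB


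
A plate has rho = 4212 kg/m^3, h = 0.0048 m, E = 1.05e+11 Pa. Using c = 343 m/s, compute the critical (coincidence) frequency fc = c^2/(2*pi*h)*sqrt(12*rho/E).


12*rho/E = 12*4212/1.05e+11 = 4.81371e-07
sqrt(12*rho/E) = sqrt(4.81371e-07) = 0.000693809
c^2/(2*pi*h) = 343^2/(2*pi*0.0048) = 3.90092e+06
fc = 3.90092e+06 * 0.000693809 = 2706.5 Hz


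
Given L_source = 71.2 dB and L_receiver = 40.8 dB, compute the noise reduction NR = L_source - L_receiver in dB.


NR = L_source - L_receiver (difference between source and receiving room levels)
NR = 71.2 - 40.8 = 30.4 dB


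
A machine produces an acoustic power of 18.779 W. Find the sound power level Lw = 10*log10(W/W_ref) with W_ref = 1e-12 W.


W / W_ref = 18.779 / 1e-12 = 1.8779e+13
Lw = 10 * log10(1.8779e+13) = 132.74 dB


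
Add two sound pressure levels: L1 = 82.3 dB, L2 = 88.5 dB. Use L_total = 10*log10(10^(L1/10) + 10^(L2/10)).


10^(82.3/10) = 1.69824e+08
10^(88.5/10) = 7.07946e+08
Sum = 1.69824e+08 + 7.07946e+08 = 8.7777e+08
L_total = 10*log10(8.7777e+08) = 89.434 dB


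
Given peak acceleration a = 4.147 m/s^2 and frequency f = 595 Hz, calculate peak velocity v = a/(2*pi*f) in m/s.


omega = 2*pi*f = 2*pi*595 = 3738.5 rad/s
v = a / omega = 4.147 / 3738.5 = 0.0011093 m/s


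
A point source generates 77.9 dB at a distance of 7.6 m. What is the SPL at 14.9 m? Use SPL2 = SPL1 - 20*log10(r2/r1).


r2/r1 = 14.9/7.6 = 1.96053
Correction = 20*log10(1.96053) = 5.84747 dB
SPL2 = 77.9 - 5.84747 = 72.053 dB


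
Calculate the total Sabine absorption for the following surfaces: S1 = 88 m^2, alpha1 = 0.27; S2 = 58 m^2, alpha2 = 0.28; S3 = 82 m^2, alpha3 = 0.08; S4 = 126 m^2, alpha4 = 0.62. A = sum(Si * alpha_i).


88 * 0.27 = 23.76
58 * 0.28 = 16.24
82 * 0.08 = 6.56
126 * 0.62 = 78.12
A_total = 23.76 + 16.24 + 6.56 + 78.12 = 124.68 m^2


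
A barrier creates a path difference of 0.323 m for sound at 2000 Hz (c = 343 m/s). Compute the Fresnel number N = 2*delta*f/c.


N = 2*delta*f/c = 2*delta/lambda, where lambda = c/f
lambda = 343 / 2000 = 0.1715 m
N = 2 * 0.323 / 0.1715 = 3.7668


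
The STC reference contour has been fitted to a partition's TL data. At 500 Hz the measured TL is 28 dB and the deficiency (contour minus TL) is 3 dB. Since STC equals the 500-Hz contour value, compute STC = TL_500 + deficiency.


By ASTM E413, STC = value of the fitted reference contour at 500 Hz.
Contour value at 500 Hz = TL_500 + deficiency = 28 + 3 = 31
STC = 31


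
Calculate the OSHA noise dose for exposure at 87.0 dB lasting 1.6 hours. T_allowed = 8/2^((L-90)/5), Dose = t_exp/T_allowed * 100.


T_allowed = 8 / 2^((87.0 - 90)/5) = 12.1257 hr
Dose = 1.6 / 12.1257 * 100 = 13.195 %


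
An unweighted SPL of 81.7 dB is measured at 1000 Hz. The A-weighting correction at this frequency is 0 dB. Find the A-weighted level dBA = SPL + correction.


A-weighting table: 1000 Hz -> 0 dB correction
SPL_A = SPL + correction = 81.7 + (0) = 81.7 dBA


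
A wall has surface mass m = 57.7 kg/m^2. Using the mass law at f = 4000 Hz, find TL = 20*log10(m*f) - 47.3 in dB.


m * f = 57.7 * 4000 = 230800
20*log10(230800) = 107.265 dB
TL = 107.265 - 47.3 = 59.965 dB


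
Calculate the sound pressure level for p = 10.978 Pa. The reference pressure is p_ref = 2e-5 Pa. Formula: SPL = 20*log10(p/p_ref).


p / p_ref = 10.978 / 2e-5 = 548900
SPL = 20 * log10(548900) = 114.79 dB


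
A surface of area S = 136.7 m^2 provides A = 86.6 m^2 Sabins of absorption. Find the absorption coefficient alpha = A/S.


Absorption coefficient = absorbed power / incident power
alpha = A / S = 86.6 / 136.7 = 0.6335


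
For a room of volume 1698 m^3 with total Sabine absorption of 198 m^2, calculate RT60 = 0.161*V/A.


RT60 = 0.161 * 1698 / 198 = 1.3807 s


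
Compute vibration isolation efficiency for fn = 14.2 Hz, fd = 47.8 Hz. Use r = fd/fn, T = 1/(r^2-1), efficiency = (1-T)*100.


r = 47.8 / 14.2 = 3.3662
r^2 - 1 = 3.3662^2 - 1 = 10.3313
T = 1/10.3313 = 0.0967932
Efficiency = (1 - 0.0967932)*100 = 90.321 %


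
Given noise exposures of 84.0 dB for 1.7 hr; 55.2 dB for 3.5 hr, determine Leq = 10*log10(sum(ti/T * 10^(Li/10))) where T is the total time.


T_total = 1.7 + 3.5 = 5.2 hr
(1.7/5.2) * 10^(84.0/10) = 8.21194e+07
(3.5/5.2) * 10^(55.2/10) = 222877
Sum = 8.21194e+07 + 222877 = 8.23423e+07
Leq = 10*log10(8.23423e+07) = 79.156 dB


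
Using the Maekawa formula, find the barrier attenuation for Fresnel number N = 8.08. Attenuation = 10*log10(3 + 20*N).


3 + 20*N = 3 + 20*8.08 = 164.6
Att = 10*log10(164.6) = 22.164 dB


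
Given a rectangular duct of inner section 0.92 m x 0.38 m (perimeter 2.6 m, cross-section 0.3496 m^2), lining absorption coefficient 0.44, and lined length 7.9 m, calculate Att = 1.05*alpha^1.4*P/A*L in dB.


alpha^1.4 = 0.44^1.4 = 0.316835
Attenuation rate = 1.05 * alpha^1.4 * P / A
= 1.05 * 0.316835 * 2.6 / 0.3496 = 2.47414 dB/m
Total Att = 2.47414 * 7.9 = 19.546 dB


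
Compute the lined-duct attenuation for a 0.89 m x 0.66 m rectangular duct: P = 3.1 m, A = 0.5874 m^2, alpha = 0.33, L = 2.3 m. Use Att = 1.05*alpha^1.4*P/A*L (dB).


alpha^1.4 = 0.33^1.4 = 0.211797
Attenuation rate = 1.05 * alpha^1.4 * P / A
= 1.05 * 0.211797 * 3.1 / 0.5874 = 1.17365 dB/m
Total Att = 1.17365 * 2.3 = 2.6994 dB


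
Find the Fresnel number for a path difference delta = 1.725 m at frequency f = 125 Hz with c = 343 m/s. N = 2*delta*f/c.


N = 2*delta*f/c = 2*delta/lambda, where lambda = c/f
lambda = 343 / 125 = 2.744 m
N = 2 * 1.725 / 2.744 = 1.2573


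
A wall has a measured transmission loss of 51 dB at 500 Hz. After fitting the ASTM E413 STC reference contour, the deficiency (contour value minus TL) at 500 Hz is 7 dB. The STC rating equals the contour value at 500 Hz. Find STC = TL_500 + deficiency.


By ASTM E413, STC = value of the fitted reference contour at 500 Hz.
Contour value at 500 Hz = TL_500 + deficiency = 51 + 7 = 58
STC = 58


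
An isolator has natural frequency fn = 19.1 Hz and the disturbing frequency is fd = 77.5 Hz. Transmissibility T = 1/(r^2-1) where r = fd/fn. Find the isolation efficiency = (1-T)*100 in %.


r = 77.5 / 19.1 = 4.05759
r^2 - 1 = 4.05759^2 - 1 = 15.464
T = 1/15.464 = 0.0646663
Efficiency = (1 - 0.0646663)*100 = 93.533 %


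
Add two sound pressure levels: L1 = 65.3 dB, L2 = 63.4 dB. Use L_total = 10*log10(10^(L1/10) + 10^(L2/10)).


10^(65.3/10) = 3.38844e+06
10^(63.4/10) = 2.18776e+06
Sum = 3.38844e+06 + 2.18776e+06 = 5.5762e+06
L_total = 10*log10(5.5762e+06) = 67.463 dB


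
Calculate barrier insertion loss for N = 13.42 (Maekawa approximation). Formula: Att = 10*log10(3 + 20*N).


3 + 20*N = 3 + 20*13.42 = 271.4
Att = 10*log10(271.4) = 24.336 dB


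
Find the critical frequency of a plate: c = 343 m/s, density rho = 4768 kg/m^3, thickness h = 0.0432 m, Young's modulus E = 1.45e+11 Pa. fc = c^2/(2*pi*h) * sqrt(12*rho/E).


12*rho/E = 12*4768/1.45e+11 = 3.94593e-07
sqrt(12*rho/E) = sqrt(3.94593e-07) = 0.000628166
c^2/(2*pi*h) = 343^2/(2*pi*0.0432) = 433436
fc = 433436 * 0.000628166 = 272.27 Hz


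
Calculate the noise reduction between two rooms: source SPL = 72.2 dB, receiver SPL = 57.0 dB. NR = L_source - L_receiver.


NR = L_source - L_receiver (difference between source and receiving room levels)
NR = 72.2 - 57.0 = 15.2 dB


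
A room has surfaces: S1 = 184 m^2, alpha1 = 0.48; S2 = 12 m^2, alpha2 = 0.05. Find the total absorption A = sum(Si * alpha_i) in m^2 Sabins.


184 * 0.48 = 88.32
12 * 0.05 = 0.6
A_total = 88.32 + 0.6 = 88.92 m^2


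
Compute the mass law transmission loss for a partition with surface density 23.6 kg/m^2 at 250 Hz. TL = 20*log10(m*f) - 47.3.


m * f = 23.6 * 250 = 5900
20*log10(5900) = 75.417 dB
TL = 75.417 - 47.3 = 28.117 dB


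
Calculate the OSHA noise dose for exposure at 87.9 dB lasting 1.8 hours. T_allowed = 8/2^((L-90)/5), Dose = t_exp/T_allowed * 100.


T_allowed = 8 / 2^((87.9 - 90)/5) = 10.7034 hr
Dose = 1.8 / 10.7034 * 100 = 16.817 %


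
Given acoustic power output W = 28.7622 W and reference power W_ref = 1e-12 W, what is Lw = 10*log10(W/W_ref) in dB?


W / W_ref = 28.7622 / 1e-12 = 2.87622e+13
Lw = 10 * log10(2.87622e+13) = 134.59 dB


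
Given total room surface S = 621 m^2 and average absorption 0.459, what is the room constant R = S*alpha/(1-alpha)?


R = 621 * 0.459 / (1 - 0.459) = 526.87 m^2


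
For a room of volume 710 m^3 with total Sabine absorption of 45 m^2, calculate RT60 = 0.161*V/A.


RT60 = 0.161 * 710 / 45 = 2.5402 s


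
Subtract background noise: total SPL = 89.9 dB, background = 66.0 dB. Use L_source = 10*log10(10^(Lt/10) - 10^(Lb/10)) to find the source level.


10^(89.9/10) = 9.77237e+08
10^(66.0/10) = 3.98107e+06
Difference = 9.77237e+08 - 3.98107e+06 = 9.73256e+08
L_source = 10*log10(9.73256e+08) = 89.882 dB


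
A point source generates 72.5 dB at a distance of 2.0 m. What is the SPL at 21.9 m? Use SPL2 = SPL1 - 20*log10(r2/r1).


r2/r1 = 21.9/2.0 = 10.95
Correction = 20*log10(10.95) = 20.7883 dB
SPL2 = 72.5 - 20.7883 = 51.712 dB


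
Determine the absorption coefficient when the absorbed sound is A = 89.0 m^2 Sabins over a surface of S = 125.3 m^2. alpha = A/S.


Absorption coefficient = absorbed power / incident power
alpha = A / S = 89.0 / 125.3 = 0.7103


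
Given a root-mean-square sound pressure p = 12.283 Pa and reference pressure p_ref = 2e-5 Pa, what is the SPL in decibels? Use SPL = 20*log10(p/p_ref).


p / p_ref = 12.283 / 2e-5 = 614150
SPL = 20 * log10(614150) = 115.77 dB


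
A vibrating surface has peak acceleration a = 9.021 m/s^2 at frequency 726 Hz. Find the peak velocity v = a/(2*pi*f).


omega = 2*pi*f = 2*pi*726 = 4561.59 rad/s
v = a / omega = 9.021 / 4561.59 = 0.0019776 m/s


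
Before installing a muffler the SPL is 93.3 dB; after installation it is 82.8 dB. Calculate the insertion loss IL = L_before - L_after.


Insertion loss = SPL without muffler - SPL with muffler
IL = 93.3 - 82.8 = 10.5 dB


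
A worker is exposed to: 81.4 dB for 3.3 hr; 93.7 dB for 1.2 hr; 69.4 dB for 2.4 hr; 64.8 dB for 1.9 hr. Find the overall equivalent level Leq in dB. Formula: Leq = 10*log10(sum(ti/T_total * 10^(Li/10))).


T_total = 3.3 + 1.2 + 2.4 + 1.9 = 8.8 hr
(3.3/8.8) * 10^(81.4/10) = 5.17644e+07
(1.2/8.8) * 10^(93.7/10) = 3.19668e+08
(2.4/8.8) * 10^(69.4/10) = 2.37536e+06
(1.9/8.8) * 10^(64.8/10) = 652035
Sum = 5.17644e+07 + 3.19668e+08 + 2.37536e+06 + 652035 = 3.7446e+08
Leq = 10*log10(3.7446e+08) = 85.734 dB


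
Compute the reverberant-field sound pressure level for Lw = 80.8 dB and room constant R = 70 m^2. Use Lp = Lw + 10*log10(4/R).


4/R = 4/70 = 0.0571429
Lp = 80.8 + 10*log10(0.0571429) = 68.37 dB


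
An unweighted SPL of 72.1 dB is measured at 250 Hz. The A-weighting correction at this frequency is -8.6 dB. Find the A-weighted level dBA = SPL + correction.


A-weighting table: 250 Hz -> -8.6 dB correction
SPL_A = SPL + correction = 72.1 + (-8.6) = 63.5 dBA


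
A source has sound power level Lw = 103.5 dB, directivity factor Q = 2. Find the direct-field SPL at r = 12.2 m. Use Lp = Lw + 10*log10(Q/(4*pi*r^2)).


4*pi*r^2 = 4*pi*12.2^2 = 1870.38 m^2
Q / (4*pi*r^2) = 2 / 1870.38 = 0.0010693
Lp = 103.5 + 10*log10(0.0010693) = 73.791 dB


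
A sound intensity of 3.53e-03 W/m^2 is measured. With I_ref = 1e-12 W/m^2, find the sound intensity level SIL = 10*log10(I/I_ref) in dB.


I / I_ref = 3.53e-03 / 1e-12 = 3.53e+09
SIL = 10 * log10(3.53e+09) = 95.478 dB


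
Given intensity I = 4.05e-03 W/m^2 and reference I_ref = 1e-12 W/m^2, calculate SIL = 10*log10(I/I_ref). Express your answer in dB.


I / I_ref = 4.05e-03 / 1e-12 = 4.05e+09
SIL = 10 * log10(4.05e+09) = 96.075 dB


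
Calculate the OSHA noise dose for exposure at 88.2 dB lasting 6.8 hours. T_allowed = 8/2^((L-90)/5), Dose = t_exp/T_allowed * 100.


T_allowed = 8 / 2^((88.2 - 90)/5) = 10.2674 hr
Dose = 6.8 / 10.2674 * 100 = 66.229 %


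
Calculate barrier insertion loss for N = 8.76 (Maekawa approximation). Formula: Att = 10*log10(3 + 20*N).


3 + 20*N = 3 + 20*8.76 = 178.2
Att = 10*log10(178.2) = 22.509 dB


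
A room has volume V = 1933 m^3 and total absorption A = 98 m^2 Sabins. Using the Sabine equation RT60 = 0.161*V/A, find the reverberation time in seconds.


RT60 = 0.161 * 1933 / 98 = 3.1756 s


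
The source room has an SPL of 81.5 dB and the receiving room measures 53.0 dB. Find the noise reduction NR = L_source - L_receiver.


NR = L_source - L_receiver (difference between source and receiving room levels)
NR = 81.5 - 53.0 = 28.5 dB


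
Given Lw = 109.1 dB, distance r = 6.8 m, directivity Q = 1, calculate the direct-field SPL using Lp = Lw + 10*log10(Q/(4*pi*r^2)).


4*pi*r^2 = 4*pi*6.8^2 = 581.069 m^2
Q / (4*pi*r^2) = 1 / 581.069 = 0.00172097
Lp = 109.1 + 10*log10(0.00172097) = 81.458 dB


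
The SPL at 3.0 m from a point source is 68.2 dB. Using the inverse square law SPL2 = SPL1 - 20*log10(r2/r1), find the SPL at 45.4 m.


r2/r1 = 45.4/3.0 = 15.1333
Correction = 20*log10(15.1333) = 23.5987 dB
SPL2 = 68.2 - 23.5987 = 44.601 dB


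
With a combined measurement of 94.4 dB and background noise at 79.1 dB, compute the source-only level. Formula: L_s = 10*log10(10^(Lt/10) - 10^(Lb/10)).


10^(94.4/10) = 2.75423e+09
10^(79.1/10) = 8.12831e+07
Difference = 2.75423e+09 - 8.12831e+07 = 2.67295e+09
L_source = 10*log10(2.67295e+09) = 94.27 dB


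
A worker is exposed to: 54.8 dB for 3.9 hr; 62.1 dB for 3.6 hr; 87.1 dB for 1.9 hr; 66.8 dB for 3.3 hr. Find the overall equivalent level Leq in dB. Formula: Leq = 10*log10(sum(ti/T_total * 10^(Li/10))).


T_total = 3.9 + 3.6 + 1.9 + 3.3 = 12.7 hr
(3.9/12.7) * 10^(54.8/10) = 92738.7
(3.6/12.7) * 10^(62.1/10) = 459726
(1.9/12.7) * 10^(87.1/10) = 7.67273e+07
(3.3/12.7) * 10^(66.8/10) = 1.24368e+06
Sum = 92738.7 + 459726 + 7.67273e+07 + 1.24368e+06 = 7.85234e+07
Leq = 10*log10(7.85234e+07) = 78.95 dB


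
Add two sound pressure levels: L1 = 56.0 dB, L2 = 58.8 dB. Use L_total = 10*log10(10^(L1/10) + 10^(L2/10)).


10^(56.0/10) = 398107
10^(58.8/10) = 758578
Sum = 398107 + 758578 = 1.15668e+06
L_total = 10*log10(1.15668e+06) = 60.632 dB


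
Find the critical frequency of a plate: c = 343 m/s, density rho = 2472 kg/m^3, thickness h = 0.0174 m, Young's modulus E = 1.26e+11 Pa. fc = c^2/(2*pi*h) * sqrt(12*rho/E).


12*rho/E = 12*2472/1.26e+11 = 2.35429e-07
sqrt(12*rho/E) = sqrt(2.35429e-07) = 0.00048521
c^2/(2*pi*h) = 343^2/(2*pi*0.0174) = 1.07612e+06
fc = 1.07612e+06 * 0.00048521 = 522.14 Hz


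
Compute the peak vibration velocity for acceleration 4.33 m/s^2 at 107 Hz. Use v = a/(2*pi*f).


omega = 2*pi*f = 2*pi*107 = 672.301 rad/s
v = a / omega = 4.33 / 672.301 = 0.0064406 m/s


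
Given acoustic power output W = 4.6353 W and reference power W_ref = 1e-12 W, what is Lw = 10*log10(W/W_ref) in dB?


W / W_ref = 4.6353 / 1e-12 = 4.6353e+12
Lw = 10 * log10(4.6353e+12) = 126.66 dB


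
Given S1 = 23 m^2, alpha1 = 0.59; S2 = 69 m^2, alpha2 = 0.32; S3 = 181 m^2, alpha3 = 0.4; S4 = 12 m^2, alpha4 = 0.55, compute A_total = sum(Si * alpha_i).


23 * 0.59 = 13.57
69 * 0.32 = 22.08
181 * 0.4 = 72.4
12 * 0.55 = 6.6
A_total = 13.57 + 22.08 + 72.4 + 6.6 = 114.65 m^2


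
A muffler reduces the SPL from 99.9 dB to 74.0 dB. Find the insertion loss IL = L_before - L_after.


Insertion loss = SPL without muffler - SPL with muffler
IL = 99.9 - 74.0 = 25.9 dB


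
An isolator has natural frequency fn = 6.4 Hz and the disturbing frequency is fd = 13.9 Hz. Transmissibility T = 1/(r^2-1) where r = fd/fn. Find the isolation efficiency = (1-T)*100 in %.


r = 13.9 / 6.4 = 2.17188
r^2 - 1 = 2.17188^2 - 1 = 3.71706
T = 1/3.71706 = 0.26903
Efficiency = (1 - 0.26903)*100 = 73.097 %


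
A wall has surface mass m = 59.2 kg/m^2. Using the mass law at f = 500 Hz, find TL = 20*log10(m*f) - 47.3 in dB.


m * f = 59.2 * 500 = 29600
20*log10(29600) = 89.4258 dB
TL = 89.4258 - 47.3 = 42.126 dB


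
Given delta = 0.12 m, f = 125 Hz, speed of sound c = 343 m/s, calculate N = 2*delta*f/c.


N = 2*delta*f/c = 2*delta/lambda, where lambda = c/f
lambda = 343 / 125 = 2.744 m
N = 2 * 0.12 / 2.744 = 0.087464
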